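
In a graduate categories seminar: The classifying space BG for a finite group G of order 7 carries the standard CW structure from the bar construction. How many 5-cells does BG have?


In the bar-construction CW model of BG, the n-cells are indexed by
n-tuples [g_1|...|g_n] of non-identity elements of G (degenerate
simplices with some g_i = e do not contribute cells), so there are
(|G| - 1)^n n-cells.
For dim = 5 with |G| = 7:
cells = (7 - 1)^5 = 6^5 = 7776

7776


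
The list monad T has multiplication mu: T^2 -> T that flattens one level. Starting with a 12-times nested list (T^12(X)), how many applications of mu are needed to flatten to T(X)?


Each application of mu: T^2 -> T removes one layer of nesting.
Starting at depth 12 (i.e., T^12(X)), we need to reach T(X).
Number of mu applications = 12 - 1 = 11

11


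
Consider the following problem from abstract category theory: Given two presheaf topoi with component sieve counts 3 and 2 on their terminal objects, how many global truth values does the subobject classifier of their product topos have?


In a product of presheaf topoi E_1 x E_2, the subobject classifier
is Omega = Omega_1 x Omega_2 (componentwise), so
|Omega(top)| = |Omega_1(top_1)| * |Omega_2(top_2)|.
= 3 * 2 = 6.

6


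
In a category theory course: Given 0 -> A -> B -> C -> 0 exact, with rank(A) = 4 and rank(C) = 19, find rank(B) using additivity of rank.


For a short exact sequence 0 -> A -> B -> C -> 0,
rank is additive: rank(B) = rank(A) + rank(C).
rank(B) = 4 + 19 = 23

23


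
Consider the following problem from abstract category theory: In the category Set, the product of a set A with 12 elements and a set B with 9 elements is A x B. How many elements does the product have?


In Set, the product A x B is the Cartesian product.
By the universal property, |A x B| = |A| * |B|.
|A x B| = 12 * 9 = 108

108


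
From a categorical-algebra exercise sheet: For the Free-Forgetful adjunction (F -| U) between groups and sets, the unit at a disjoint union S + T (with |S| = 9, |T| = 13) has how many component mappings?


The unit eta_X: X -> U(F(X)) of the Free-Forgetful adjunction
maps each element of X to a generator of F(X). For X = S + T (disjoint
union in Set), |S + T| = |S| + |T|.
Total mappings = 9 + 13 = 22.

22


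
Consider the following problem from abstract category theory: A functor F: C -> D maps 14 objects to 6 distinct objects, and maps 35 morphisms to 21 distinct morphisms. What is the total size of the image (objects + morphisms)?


The image of F consists of distinct objects and distinct morphisms.
|Im(F)| on objects = 6
|Im(F)| on morphisms = 21
Total image cardinality = 6 + 21 = 27

27


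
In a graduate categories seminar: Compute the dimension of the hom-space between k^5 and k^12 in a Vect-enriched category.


In Vect-enriched categories, Hom(k^n, k^m) is the space of m x n matrices.
dim(Hom(k^5, k^12)) = 12 * 5 = 60

60


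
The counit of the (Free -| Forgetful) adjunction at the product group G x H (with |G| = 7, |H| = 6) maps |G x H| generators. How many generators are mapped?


The counit epsilon_K: F(U(K)) -> K of the Free-Forgetful adjunction
maps |K| generators of F(U(K)) into K. For K = G x H (the product group),
|G x H| = |G| * |H|.
Total generators mapped = 7 * 6 = 42.

42


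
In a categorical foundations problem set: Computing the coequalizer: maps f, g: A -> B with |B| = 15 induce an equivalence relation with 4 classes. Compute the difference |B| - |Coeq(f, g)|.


The coequalizer Coeq(f, g) = B / ~ has one element per equivalence class.
|B| = 15, |Coeq(f, g)| = 4.
|B| - |Coeq(f, g)| = 15 - 4 = 11.

11


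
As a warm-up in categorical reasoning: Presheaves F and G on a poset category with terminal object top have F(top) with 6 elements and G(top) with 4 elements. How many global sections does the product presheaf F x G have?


Global sections of a presheaf on a poset with terminal top satisfy
Gamma(H) ~ H(top). Presheaves admit pointwise products, so
(F x G)(top) = F(top) x G(top) (Cartesian product).
|Gamma(F x G)| = |F(top)| * |G(top)| = 6 * 4 = 24.

24


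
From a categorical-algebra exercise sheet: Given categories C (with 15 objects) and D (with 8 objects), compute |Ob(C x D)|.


The product category C x D has objects that are pairs (c, d).
Number of pairs = |Ob(C)| * |Ob(D)| = 15 * 8 = 120

120


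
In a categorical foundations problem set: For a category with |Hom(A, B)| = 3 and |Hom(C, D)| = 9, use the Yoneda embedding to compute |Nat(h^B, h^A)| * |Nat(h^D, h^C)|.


By the Yoneda lemma, Nat(h^B, h^A) is isomorphic to Hom(A, B),
so |Nat(h^B, h^A)| = |Hom(A, B)| and |Nat(h^D, h^C)| = |Hom(C, D)|.
|Hom(A, B)| = 3, |Hom(C, D)| = 9.
|Nat(h^B, h^A) x Nat(h^D, h^C)| = 3 * 9 = 27

27


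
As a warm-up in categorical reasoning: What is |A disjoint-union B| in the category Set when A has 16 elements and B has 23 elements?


In Set, the coproduct A + B is the disjoint union.
|A + B| = |A| + |B| = 16 + 23 = 39

39


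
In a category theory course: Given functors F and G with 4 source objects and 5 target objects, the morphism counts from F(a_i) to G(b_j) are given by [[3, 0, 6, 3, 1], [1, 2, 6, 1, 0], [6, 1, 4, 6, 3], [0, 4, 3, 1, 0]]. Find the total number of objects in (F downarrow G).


Objects of (F downarrow G) are triples (a, b, h: F(a)->G(b)).
The count equals the sum of all entries in the hom-matrix.
sum(row 0) = 13
sum(row 1) = 10
sum(row 2) = 20
sum(row 3) = 8
Grand total = 51

51


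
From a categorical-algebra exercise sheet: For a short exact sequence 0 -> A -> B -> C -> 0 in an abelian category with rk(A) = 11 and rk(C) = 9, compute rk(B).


For a short exact sequence 0 -> A -> B -> C -> 0,
rank is additive: rank(B) = rank(A) + rank(C).
rank(B) = 11 + 9 = 20

20


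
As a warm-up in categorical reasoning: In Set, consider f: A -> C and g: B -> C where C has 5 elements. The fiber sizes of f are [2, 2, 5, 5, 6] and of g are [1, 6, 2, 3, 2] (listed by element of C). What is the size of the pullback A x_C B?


The pullback A x_C B consists of pairs (a, b) with f(a) = g(b).
For each element c in C, the fiber product has |f^-1(c)| * |g^-1(c)| elements.
Summing over C: 2 * 1 + 2 * 6 + 5 * 2 + 5 * 3 + 6 * 2
= 2 + 12 + 10 + 15 + 12 = 51

51


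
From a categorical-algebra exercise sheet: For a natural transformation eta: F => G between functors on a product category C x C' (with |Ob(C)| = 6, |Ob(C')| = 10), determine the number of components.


A natural transformation eta: F => G assigns one component morphism per
object of the domain category.
The domain is the product category C x C', so
|Ob(C x C')| = |Ob(C)| * |Ob(C')| = 6 * 10 = 60.
Therefore eta has 60 component morphisms.

60


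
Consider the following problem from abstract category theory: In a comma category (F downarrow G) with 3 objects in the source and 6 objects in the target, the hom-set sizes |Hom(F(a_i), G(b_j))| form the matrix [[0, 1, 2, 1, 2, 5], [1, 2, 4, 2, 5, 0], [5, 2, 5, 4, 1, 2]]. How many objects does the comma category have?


Objects of (F downarrow G) are triples (a, b, h: F(a)->G(b)).
The count equals the sum of all entries in the hom-matrix.
sum(row 0) = 11
sum(row 1) = 14
sum(row 2) = 19
Grand total = 44

44


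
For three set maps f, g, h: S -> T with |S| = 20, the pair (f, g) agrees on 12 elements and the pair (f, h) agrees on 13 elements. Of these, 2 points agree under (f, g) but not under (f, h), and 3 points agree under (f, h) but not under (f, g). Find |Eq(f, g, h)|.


Eq(f, g, h) is the triple-agreement set: points in S where all three
maps take the same value. Using inclusion-exclusion on the pairwise data:
Pair (f, g) agrees on 12 points; pair (f, h) on 13 points.
Points agreeing under (f, g) but not (f, h) = 2; under (f, h) but not (f, g) = 3.
Triple-agreement = agreement-in-(f, g) minus points that agree under (f, g) but not (f, h):
|Eq(f, g, h)| = 12 - 2 = 10
(cross-check via (f, h): 13 - 3 = 10.)

10


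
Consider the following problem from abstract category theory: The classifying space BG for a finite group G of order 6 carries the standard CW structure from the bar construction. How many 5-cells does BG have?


In the bar-construction CW model of BG, the n-cells are indexed by
n-tuples [g_1|...|g_n] of non-identity elements of G (degenerate
simplices with some g_i = e do not contribute cells), so there are
(|G| - 1)^n n-cells.
For dim = 5 with |G| = 6:
cells = (6 - 1)^5 = 5^5 = 3125

3125


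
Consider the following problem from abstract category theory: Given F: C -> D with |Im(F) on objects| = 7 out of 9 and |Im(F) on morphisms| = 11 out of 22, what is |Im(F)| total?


The image of F consists of distinct objects and distinct morphisms.
|Im(F)| on objects = 7
|Im(F)| on morphisms = 11
Total image cardinality = 7 + 11 = 18

18


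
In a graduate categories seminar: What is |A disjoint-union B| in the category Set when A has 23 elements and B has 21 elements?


In Set, the coproduct A + B is the disjoint union.
|A + B| = |A| + |B| = 23 + 21 = 44

44


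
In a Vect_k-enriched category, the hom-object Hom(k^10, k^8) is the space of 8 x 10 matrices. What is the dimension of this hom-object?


In Vect-enriched categories, Hom(k^n, k^m) is the space of m x n matrices.
dim(Hom(k^10, k^8)) = 8 * 10 = 80

80


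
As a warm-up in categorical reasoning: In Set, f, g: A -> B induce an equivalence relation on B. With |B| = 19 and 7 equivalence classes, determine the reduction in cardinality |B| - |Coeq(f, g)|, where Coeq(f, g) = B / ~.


The coequalizer Coeq(f, g) = B / ~ has one element per equivalence class.
|B| = 19, |Coeq(f, g)| = 7.
|B| - |Coeq(f, g)| = 19 - 7 = 12.

12


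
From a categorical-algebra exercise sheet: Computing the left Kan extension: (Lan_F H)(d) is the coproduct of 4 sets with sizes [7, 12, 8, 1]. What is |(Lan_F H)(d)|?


Pointwise, the left Kan extension (Lan_F H)(d) is the colimit, indexed
by the comma category (F downarrow d), of H composed with the
projection (F downarrow d) -> C. Here that colimit is given
as a coproduct (disjoint union) of sets, so its cardinality is the
sum of the sizes of the summands.
Coproduct of sets with sizes: 7 + 12 + 8 + 1
= 28

28


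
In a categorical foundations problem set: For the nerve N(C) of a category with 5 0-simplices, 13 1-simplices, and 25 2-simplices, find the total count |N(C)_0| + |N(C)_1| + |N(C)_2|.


The 2-skeleton of the nerve N(C) consists of simplices in dimensions 0, 1, 2:
  |N(C)_0| = 5 (objects)
  |N(C)_1| = 13 (morphisms)
  |N(C)_2| = 25 (composable pairs)
Total = 5 + 13 + 25 = 43

43


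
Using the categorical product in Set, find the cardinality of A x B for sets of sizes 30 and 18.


In Set, the product A x B is the Cartesian product.
By the universal property, |A x B| = |A| * |B|.
|A x B| = 30 * 18 = 540

540


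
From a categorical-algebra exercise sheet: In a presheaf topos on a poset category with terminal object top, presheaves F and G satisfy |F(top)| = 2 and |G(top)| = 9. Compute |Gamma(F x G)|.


Global sections of a presheaf on a poset with terminal top satisfy
Gamma(H) ~ H(top). Presheaves admit pointwise products, so
(F x G)(top) = F(top) x G(top) (Cartesian product).
|Gamma(F x G)| = |F(top)| * |G(top)| = 2 * 9 = 18.

18


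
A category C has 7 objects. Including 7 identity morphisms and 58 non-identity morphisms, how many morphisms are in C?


Each object has an identity morphism, giving 7 identities.
Adding the 58 non-identity morphisms:
Total = 7 + 58 = 65

65


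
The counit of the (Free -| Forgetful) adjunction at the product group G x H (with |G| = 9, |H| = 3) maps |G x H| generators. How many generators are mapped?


The counit epsilon_K: F(U(K)) -> K of the Free-Forgetful adjunction
maps |K| generators of F(U(K)) into K. For K = G x H (the product group),
|G x H| = |G| * |H|.
Total generators mapped = 9 * 3 = 27.

27


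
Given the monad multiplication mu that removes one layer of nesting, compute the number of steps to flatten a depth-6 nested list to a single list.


Each application of mu: T^2 -> T removes one layer of nesting.
Starting at depth 6 (i.e., T^6(X)), we need to reach T(X).
Number of mu applications = 6 - 1 = 5

5


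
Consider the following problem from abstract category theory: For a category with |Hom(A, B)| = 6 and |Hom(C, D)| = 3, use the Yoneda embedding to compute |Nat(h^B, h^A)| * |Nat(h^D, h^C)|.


By the Yoneda lemma, Nat(h^B, h^A) is isomorphic to Hom(A, B),
so |Nat(h^B, h^A)| = |Hom(A, B)| and |Nat(h^D, h^C)| = |Hom(C, D)|.
|Hom(A, B)| = 6, |Hom(C, D)| = 3.
|Nat(h^B, h^A) x Nat(h^D, h^C)| = 6 * 3 = 18

18


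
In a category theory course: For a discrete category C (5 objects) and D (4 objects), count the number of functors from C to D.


A functor from a discrete category C to D is determined by
where each object maps. Each of the 5 objects of C can map
to any of the 4 objects of D independently.
Number of functors = 4^5 = 1024

1024


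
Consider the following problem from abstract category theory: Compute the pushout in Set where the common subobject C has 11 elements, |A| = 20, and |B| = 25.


The pushout A +_C B identifies the images of C in A and B.
|A +_C B| = |A| + |B| - |C| (for injections).
= 20 + 25 - 11 = 34

34


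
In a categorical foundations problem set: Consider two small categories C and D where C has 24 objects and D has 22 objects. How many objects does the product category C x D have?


The product category C x D has objects that are pairs (c, d).
Number of pairs = |Ob(C)| * |Ob(D)| = 24 * 22 = 528

528


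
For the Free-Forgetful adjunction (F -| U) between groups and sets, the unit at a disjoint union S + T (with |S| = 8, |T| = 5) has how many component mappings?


The unit eta_X: X -> U(F(X)) of the Free-Forgetful adjunction
maps each element of X to a generator of F(X). For X = S + T (disjoint
union in Set), |S + T| = |S| + |T|.
Total mappings = 8 + 5 = 13.

13


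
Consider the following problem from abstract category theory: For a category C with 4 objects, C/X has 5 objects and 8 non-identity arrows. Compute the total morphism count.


In the slice category C/X, objects are morphisms to X.
Identity morphisms: 5 (one per object of C/X).
Non-identity morphisms: 8.
Total = 5 + 8 = 13

13


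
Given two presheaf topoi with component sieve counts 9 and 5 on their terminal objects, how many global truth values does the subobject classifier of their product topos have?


In a product of presheaf topoi E_1 x E_2, the subobject classifier
is Omega = Omega_1 x Omega_2 (componentwise), so
|Omega(top)| = |Omega_1(top_1)| * |Omega_2(top_2)|.
= 9 * 5 = 45.

45


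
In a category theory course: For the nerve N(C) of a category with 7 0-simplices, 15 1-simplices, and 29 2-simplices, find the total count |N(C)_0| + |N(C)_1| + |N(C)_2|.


The 2-skeleton of the nerve N(C) consists of simplices in dimensions 0, 1, 2:
  |N(C)_0| = 7 (objects)
  |N(C)_1| = 15 (morphisms)
  |N(C)_2| = 29 (composable pairs)
Total = 7 + 15 + 29 = 51

51


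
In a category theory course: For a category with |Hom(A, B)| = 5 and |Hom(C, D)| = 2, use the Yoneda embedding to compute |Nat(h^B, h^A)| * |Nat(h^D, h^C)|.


By the Yoneda lemma, Nat(h^B, h^A) is isomorphic to Hom(A, B),
so |Nat(h^B, h^A)| = |Hom(A, B)| and |Nat(h^D, h^C)| = |Hom(C, D)|.
|Hom(A, B)| = 5, |Hom(C, D)| = 2.
|Nat(h^B, h^A) x Nat(h^D, h^C)| = 5 * 2 = 10

10


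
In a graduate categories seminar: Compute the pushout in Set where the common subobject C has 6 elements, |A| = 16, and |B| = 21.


The pushout A +_C B identifies the images of C in A and B.
|A +_C B| = |A| + |B| - |C| (for injections).
= 16 + 21 - 6 = 31

31


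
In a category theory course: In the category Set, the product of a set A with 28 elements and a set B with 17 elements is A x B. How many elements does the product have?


In Set, the product A x B is the Cartesian product.
By the universal property, |A x B| = |A| * |B|.
|A x B| = 28 * 17 = 476

476


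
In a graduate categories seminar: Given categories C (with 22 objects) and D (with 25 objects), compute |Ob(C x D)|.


The product category C x D has objects that are pairs (c, d).
Number of pairs = |Ob(C)| * |Ob(D)| = 22 * 25 = 550

550


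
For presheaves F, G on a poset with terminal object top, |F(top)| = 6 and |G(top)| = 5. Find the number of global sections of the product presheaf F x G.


Global sections of a presheaf on a poset with terminal top satisfy
Gamma(H) ~ H(top). Presheaves admit pointwise products, so
(F x G)(top) = F(top) x G(top) (Cartesian product).
|Gamma(F x G)| = |F(top)| * |G(top)| = 6 * 5 = 30.

30


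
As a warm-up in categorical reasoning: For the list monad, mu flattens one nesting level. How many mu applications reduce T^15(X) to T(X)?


Each application of mu: T^2 -> T removes one layer of nesting.
Starting at depth 15 (i.e., T^15(X)), we need to reach T(X).
Number of mu applications = 15 - 1 = 14

14


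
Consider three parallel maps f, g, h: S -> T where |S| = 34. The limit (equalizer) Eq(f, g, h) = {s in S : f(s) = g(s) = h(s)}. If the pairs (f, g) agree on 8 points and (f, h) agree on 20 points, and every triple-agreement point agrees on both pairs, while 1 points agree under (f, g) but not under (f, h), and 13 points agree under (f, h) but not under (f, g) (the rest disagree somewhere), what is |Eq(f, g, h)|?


Eq(f, g, h) is the triple-agreement set: points in S where all three
maps take the same value. Using inclusion-exclusion on the pairwise data:
Pair (f, g) agrees on 8 points; pair (f, h) on 20 points.
Points agreeing under (f, g) but not (f, h) = 1; under (f, h) but not (f, g) = 13.
Triple-agreement = agreement-in-(f, g) minus points that agree under (f, g) but not (f, h):
|Eq(f, g, h)| = 8 - 1 = 7
(cross-check via (f, h): 20 - 13 = 7.)

7


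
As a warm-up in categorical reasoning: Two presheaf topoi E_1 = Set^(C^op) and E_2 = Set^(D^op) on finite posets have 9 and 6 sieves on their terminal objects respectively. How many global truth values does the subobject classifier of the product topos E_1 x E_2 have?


In a product of presheaf topoi E_1 x E_2, the subobject classifier
is Omega = Omega_1 x Omega_2 (componentwise), so
|Omega(top)| = |Omega_1(top_1)| * |Omega_2(top_2)|.
= 9 * 6 = 54.

54


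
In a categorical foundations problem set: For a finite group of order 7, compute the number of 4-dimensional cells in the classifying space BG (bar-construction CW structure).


In the bar-construction CW model of BG, the n-cells are indexed by
n-tuples [g_1|...|g_n] of non-identity elements of G (degenerate
simplices with some g_i = e do not contribute cells), so there are
(|G| - 1)^n n-cells.
For dim = 4 with |G| = 7:
cells = (7 - 1)^4 = 6^4 = 1296

1296


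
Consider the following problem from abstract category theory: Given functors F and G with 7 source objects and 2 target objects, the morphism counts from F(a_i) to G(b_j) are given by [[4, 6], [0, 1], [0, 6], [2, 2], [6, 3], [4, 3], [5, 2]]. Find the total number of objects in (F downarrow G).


Objects of (F downarrow G) are triples (a, b, h: F(a)->G(b)).
The count equals the sum of all entries in the hom-matrix.
sum(row 0) = 10
sum(row 1) = 1
sum(row 2) = 6
sum(row 3) = 4
sum(row 4) = 9
sum(row 5) = 7
sum(row 6) = 7
Grand total = 44

44


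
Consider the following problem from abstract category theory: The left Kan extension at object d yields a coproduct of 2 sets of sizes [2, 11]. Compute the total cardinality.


Pointwise, the left Kan extension (Lan_F H)(d) is the colimit, indexed
by the comma category (F downarrow d), of H composed with the
projection (F downarrow d) -> C. Here that colimit is given
as a coproduct (disjoint union) of sets, so its cardinality is the
sum of the sizes of the summands.
Coproduct of sets with sizes: 2 + 11
= 13

13


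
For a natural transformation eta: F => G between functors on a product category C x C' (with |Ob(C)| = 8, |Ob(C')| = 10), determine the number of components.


A natural transformation eta: F => G assigns one component morphism per
object of the domain category.
The domain is the product category C x C', so
|Ob(C x C')| = |Ob(C)| * |Ob(C')| = 8 * 10 = 80.
Therefore eta has 80 component morphisms.

80


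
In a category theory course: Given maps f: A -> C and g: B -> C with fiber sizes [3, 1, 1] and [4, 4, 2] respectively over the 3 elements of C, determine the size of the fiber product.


The pullback A x_C B consists of pairs (a, b) with f(a) = g(b).
For each element c in C, the fiber product has |f^-1(c)| * |g^-1(c)| elements.
Summing over C: 3 * 4 + 1 * 4 + 1 * 2
= 12 + 4 + 2 = 18

18


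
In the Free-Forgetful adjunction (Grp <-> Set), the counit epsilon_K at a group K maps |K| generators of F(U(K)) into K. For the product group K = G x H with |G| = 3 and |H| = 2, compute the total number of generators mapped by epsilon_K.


The counit epsilon_K: F(U(K)) -> K of the Free-Forgetful adjunction
maps |K| generators of F(U(K)) into K. For K = G x H (the product group),
|G x H| = |G| * |H|.
Total generators mapped = 3 * 2 = 6.

6


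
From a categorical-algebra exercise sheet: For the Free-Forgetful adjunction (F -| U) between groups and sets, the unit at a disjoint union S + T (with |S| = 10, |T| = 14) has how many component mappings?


The unit eta_X: X -> U(F(X)) of the Free-Forgetful adjunction
maps each element of X to a generator of F(X). For X = S + T (disjoint
union in Set), |S + T| = |S| + |T|.
Total mappings = 10 + 14 = 24.

24


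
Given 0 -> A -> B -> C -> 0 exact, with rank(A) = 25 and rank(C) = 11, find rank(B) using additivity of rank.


For a short exact sequence 0 -> A -> B -> C -> 0,
rank is additive: rank(B) = rank(A) + rank(C).
rank(B) = 25 + 11 = 36

36


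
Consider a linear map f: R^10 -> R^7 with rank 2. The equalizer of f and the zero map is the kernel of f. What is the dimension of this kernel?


The equalizer of f and the zero map is ker(f).
By the rank-nullity theorem: dim(ker(f)) = dim(domain) - rank(f).
dim(ker(f)) = 10 - 2 = 8

8


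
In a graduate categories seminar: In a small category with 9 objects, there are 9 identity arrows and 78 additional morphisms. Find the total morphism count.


Each object has an identity morphism, giving 9 identities.
Adding the 78 non-identity morphisms:
Total = 9 + 78 = 87

87


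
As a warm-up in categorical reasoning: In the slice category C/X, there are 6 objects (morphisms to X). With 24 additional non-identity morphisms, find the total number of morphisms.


In the slice category C/X, objects are morphisms to X.
Identity morphisms: 6 (one per object of C/X).
Non-identity morphisms: 24.
Total = 6 + 24 = 30

30


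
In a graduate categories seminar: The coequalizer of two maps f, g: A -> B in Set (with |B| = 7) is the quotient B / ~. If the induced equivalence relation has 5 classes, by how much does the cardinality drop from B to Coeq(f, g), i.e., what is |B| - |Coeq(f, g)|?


The coequalizer Coeq(f, g) = B / ~ has one element per equivalence class.
|B| = 7, |Coeq(f, g)| = 5.
|B| - |Coeq(f, g)| = 7 - 5 = 2.

2


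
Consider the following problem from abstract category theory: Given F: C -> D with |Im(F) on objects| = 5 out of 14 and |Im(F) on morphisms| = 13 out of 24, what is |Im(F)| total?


The image of F consists of distinct objects and distinct morphisms.
|Im(F)| on objects = 5
|Im(F)| on morphisms = 13
Total image cardinality = 5 + 13 = 18

18


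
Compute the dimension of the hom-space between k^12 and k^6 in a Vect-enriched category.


In Vect-enriched categories, Hom(k^n, k^m) is the space of m x n matrices.
dim(Hom(k^12, k^6)) = 6 * 12 = 72

72


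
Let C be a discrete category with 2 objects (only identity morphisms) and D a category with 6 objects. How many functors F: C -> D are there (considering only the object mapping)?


A functor from a discrete category C to D is determined by
where each object maps. Each of the 2 objects of C can map
to any of the 6 objects of D independently.
Number of functors = 6^2 = 36

36


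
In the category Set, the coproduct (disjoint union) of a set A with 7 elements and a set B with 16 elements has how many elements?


In Set, the coproduct A + B is the disjoint union.
|A + B| = |A| + |B| = 7 + 16 = 23

23


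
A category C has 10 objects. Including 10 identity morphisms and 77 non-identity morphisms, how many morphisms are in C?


Each object has an identity morphism, giving 10 identities.
Adding the 77 non-identity morphisms:
Total = 10 + 77 = 87

87


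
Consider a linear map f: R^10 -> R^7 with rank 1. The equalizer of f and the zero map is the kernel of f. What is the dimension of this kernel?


The equalizer of f and the zero map is ker(f).
By the rank-nullity theorem: dim(ker(f)) = dim(domain) - rank(f).
dim(ker(f)) = 10 - 1 = 9

9


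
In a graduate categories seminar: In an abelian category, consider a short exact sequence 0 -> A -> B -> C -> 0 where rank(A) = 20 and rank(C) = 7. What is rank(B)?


For a short exact sequence 0 -> A -> B -> C -> 0,
rank is additive: rank(B) = rank(A) + rank(C).
rank(B) = 20 + 7 = 27

27


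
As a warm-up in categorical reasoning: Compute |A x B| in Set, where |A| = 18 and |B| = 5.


In Set, the product A x B is the Cartesian product.
By the universal property, |A x B| = |A| * |B|.
|A x B| = 18 * 5 = 90

90


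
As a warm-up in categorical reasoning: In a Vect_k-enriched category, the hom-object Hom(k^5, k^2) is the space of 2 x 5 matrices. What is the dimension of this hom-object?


In Vect-enriched categories, Hom(k^n, k^m) is the space of m x n matrices.
dim(Hom(k^5, k^2)) = 2 * 5 = 10

10


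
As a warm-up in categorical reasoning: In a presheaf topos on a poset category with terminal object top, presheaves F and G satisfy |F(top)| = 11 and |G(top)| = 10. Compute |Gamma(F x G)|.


Global sections of a presheaf on a poset with terminal top satisfy
Gamma(H) ~ H(top). Presheaves admit pointwise products, so
(F x G)(top) = F(top) x G(top) (Cartesian product).
|Gamma(F x G)| = |F(top)| * |G(top)| = 11 * 10 = 110.

110


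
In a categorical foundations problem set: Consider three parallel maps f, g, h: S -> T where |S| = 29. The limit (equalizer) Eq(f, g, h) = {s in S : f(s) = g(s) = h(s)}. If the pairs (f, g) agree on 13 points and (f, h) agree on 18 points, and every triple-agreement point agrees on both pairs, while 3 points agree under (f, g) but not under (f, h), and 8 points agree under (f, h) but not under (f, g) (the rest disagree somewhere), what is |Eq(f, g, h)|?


Eq(f, g, h) is the triple-agreement set: points in S where all three
maps take the same value. Using inclusion-exclusion on the pairwise data:
Pair (f, g) agrees on 13 points; pair (f, h) on 18 points.
Points agreeing under (f, g) but not (f, h) = 3; under (f, h) but not (f, g) = 8.
Triple-agreement = agreement-in-(f, g) minus points that agree under (f, g) but not (f, h):
|Eq(f, g, h)| = 13 - 3 = 10
(cross-check via (f, h): 18 - 8 = 10.)

10


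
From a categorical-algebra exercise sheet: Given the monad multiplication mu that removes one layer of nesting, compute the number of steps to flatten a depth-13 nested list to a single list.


Each application of mu: T^2 -> T removes one layer of nesting.
Starting at depth 13 (i.e., T^13(X)), we need to reach T(X).
Number of mu applications = 13 - 1 = 12

12


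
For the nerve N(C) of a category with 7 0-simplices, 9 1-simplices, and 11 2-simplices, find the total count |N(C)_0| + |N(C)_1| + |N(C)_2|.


The 2-skeleton of the nerve N(C) consists of simplices in dimensions 0, 1, 2:
  |N(C)_0| = 7 (objects)
  |N(C)_1| = 9 (morphisms)
  |N(C)_2| = 11 (composable pairs)
Total = 7 + 9 + 11 = 27

27


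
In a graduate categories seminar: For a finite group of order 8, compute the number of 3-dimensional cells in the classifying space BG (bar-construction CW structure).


In the bar-construction CW model of BG, the n-cells are indexed by
n-tuples [g_1|...|g_n] of non-identity elements of G (degenerate
simplices with some g_i = e do not contribute cells), so there are
(|G| - 1)^n n-cells.
For dim = 3 with |G| = 8:
cells = (8 - 1)^3 = 7^3 = 343

343


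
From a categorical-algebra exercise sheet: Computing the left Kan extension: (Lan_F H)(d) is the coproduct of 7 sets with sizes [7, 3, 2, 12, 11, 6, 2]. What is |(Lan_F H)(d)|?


Pointwise, the left Kan extension (Lan_F H)(d) is the colimit, indexed
by the comma category (F downarrow d), of H composed with the
projection (F downarrow d) -> C. Here that colimit is given
as a coproduct (disjoint union) of sets, so its cardinality is the
sum of the sizes of the summands.
Coproduct of sets with sizes: 7 + 3 + 2 + 12 + 11 + 6 + 2
= 43

43


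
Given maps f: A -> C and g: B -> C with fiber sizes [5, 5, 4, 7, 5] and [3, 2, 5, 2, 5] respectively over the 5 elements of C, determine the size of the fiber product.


The pullback A x_C B consists of pairs (a, b) with f(a) = g(b).
For each element c in C, the fiber product has |f^-1(c)| * |g^-1(c)| elements.
Summing over C: 5 * 3 + 5 * 2 + 4 * 5 + 7 * 2 + 5 * 5
= 15 + 10 + 20 + 14 + 25 = 84

84


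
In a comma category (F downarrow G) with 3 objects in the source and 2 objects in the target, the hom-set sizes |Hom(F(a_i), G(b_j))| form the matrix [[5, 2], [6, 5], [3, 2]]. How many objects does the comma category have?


Objects of (F downarrow G) are triples (a, b, h: F(a)->G(b)).
The count equals the sum of all entries in the hom-matrix.
sum(row 0) = 7
sum(row 1) = 11
sum(row 2) = 5
Grand total = 23

23


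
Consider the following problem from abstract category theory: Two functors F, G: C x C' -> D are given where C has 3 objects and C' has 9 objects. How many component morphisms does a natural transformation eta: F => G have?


A natural transformation eta: F => G assigns one component morphism per
object of the domain category.
The domain is the product category C x C', so
|Ob(C x C')| = |Ob(C)| * |Ob(C')| = 3 * 9 = 27.
Therefore eta has 27 component morphisms.

27


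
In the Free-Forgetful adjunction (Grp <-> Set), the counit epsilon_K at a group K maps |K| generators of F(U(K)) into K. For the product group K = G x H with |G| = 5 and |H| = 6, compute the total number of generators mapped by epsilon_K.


The counit epsilon_K: F(U(K)) -> K of the Free-Forgetful adjunction
maps |K| generators of F(U(K)) into K. For K = G x H (the product group),
|G x H| = |G| * |H|.
Total generators mapped = 5 * 6 = 30.

30


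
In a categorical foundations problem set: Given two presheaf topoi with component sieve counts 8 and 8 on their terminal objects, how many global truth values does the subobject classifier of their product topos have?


In a product of presheaf topoi E_1 x E_2, the subobject classifier
is Omega = Omega_1 x Omega_2 (componentwise), so
|Omega(top)| = |Omega_1(top_1)| * |Omega_2(top_2)|.
= 8 * 8 = 64.

64


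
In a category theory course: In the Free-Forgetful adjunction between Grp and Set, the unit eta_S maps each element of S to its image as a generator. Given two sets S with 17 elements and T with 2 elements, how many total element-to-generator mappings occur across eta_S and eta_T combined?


The unit eta_X: X -> U(F(X)) of the Free-Forgetful adjunction
maps each element of X to a generator of F(X). For X = S + T (disjoint
union in Set), |S + T| = |S| + |T|.
Total mappings = 17 + 2 = 19.

19


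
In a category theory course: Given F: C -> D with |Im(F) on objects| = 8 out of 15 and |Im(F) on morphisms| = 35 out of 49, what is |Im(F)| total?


The image of F consists of distinct objects and distinct morphisms.
|Im(F)| on objects = 8
|Im(F)| on morphisms = 35
Total image cardinality = 8 + 35 = 43

43


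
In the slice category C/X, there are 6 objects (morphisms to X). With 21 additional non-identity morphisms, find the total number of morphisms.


In the slice category C/X, objects are morphisms to X.
Identity morphisms: 6 (one per object of C/X).
Non-identity morphisms: 21.
Total = 6 + 21 = 27

27


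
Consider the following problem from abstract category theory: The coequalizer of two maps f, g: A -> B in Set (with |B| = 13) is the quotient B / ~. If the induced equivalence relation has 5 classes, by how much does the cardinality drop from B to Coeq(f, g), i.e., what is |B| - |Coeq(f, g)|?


The coequalizer Coeq(f, g) = B / ~ has one element per equivalence class.
|B| = 13, |Coeq(f, g)| = 5.
|B| - |Coeq(f, g)| = 13 - 5 = 8.

8


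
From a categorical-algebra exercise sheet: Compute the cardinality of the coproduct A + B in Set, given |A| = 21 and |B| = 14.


In Set, the coproduct A + B is the disjoint union.
|A + B| = |A| + |B| = 21 + 14 = 35

35


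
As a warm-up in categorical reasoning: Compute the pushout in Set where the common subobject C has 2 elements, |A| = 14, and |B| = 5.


The pushout A +_C B identifies the images of C in A and B.
|A +_C B| = |A| + |B| - |C| (for injections).
= 14 + 5 - 2 = 17

17


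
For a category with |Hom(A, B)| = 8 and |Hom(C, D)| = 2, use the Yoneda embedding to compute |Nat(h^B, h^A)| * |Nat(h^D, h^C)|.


By the Yoneda lemma, Nat(h^B, h^A) is isomorphic to Hom(A, B),
so |Nat(h^B, h^A)| = |Hom(A, B)| and |Nat(h^D, h^C)| = |Hom(C, D)|.
|Hom(A, B)| = 8, |Hom(C, D)| = 2.
|Nat(h^B, h^A) x Nat(h^D, h^C)| = 8 * 2 = 16

16


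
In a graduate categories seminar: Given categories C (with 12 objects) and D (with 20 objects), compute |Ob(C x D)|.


The product category C x D has objects that are pairs (c, d).
Number of pairs = |Ob(C)| * |Ob(D)| = 12 * 20 = 240

240


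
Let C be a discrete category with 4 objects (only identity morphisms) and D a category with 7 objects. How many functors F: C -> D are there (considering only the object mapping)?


A functor from a discrete category C to D is determined by
where each object maps. Each of the 4 objects of C can map
to any of the 7 objects of D independently.
Number of functors = 7^4 = 2401

2401


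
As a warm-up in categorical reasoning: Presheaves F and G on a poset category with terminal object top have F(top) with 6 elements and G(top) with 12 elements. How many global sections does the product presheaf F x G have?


Global sections of a presheaf on a poset with terminal top satisfy
Gamma(H) ~ H(top). Presheaves admit pointwise products, so
(F x G)(top) = F(top) x G(top) (Cartesian product).
|Gamma(F x G)| = |F(top)| * |G(top)| = 6 * 12 = 72.

72


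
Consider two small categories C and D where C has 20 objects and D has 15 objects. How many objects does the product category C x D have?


The product category C x D has objects that are pairs (c, d).
Number of pairs = |Ob(C)| * |Ob(D)| = 20 * 15 = 300

300


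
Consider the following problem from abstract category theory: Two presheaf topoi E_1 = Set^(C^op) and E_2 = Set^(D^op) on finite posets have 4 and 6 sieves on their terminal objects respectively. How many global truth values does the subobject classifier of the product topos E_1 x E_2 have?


In a product of presheaf topoi E_1 x E_2, the subobject classifier
is Omega = Omega_1 x Omega_2 (componentwise), so
|Omega(top)| = |Omega_1(top_1)| * |Omega_2(top_2)|.
= 4 * 6 = 24.

24


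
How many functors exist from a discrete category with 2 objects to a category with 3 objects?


A functor from a discrete category C to D is determined by
where each object maps. Each of the 2 objects of C can map
to any of the 3 objects of D independently.
Number of functors = 3^2 = 9

9


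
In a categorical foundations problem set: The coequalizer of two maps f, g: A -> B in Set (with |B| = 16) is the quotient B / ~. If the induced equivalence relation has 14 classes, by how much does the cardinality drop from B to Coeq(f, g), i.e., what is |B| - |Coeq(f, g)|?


The coequalizer Coeq(f, g) = B / ~ has one element per equivalence class.
|B| = 16, |Coeq(f, g)| = 14.
|B| - |Coeq(f, g)| = 16 - 14 = 2.

2


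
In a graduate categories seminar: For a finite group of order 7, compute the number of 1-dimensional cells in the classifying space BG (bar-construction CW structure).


In the bar-construction CW model of BG, the n-cells are indexed by
n-tuples [g_1|...|g_n] of non-identity elements of G (degenerate
simplices with some g_i = e do not contribute cells), so there are
(|G| - 1)^n n-cells.
For dim = 1 with |G| = 7:
cells = (7 - 1)^1 = 6^1 = 6

6


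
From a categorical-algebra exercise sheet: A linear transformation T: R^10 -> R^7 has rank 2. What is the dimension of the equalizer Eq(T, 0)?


The equalizer of f and the zero map is ker(f).
By the rank-nullity theorem: dim(ker(f)) = dim(domain) - rank(f).
dim(ker(f)) = 10 - 2 = 8

8


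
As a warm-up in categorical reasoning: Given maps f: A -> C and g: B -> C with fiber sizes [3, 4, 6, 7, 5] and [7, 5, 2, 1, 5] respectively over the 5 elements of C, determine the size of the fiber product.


The pullback A x_C B consists of pairs (a, b) with f(a) = g(b).
For each element c in C, the fiber product has |f^-1(c)| * |g^-1(c)| elements.
Summing over C: 3 * 7 + 4 * 5 + 6 * 2 + 7 * 1 + 5 * 5
= 21 + 20 + 12 + 7 + 25 = 85

85


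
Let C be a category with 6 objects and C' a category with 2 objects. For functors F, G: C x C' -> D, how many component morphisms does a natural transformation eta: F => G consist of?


A natural transformation eta: F => G assigns one component morphism per
object of the domain category.
The domain is the product category C x C', so
|Ob(C x C')| = |Ob(C)| * |Ob(C')| = 6 * 2 = 12.
Therefore eta has 12 component morphisms.

12


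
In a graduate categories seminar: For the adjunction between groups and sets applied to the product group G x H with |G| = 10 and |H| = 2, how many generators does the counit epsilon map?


The counit epsilon_K: F(U(K)) -> K of the Free-Forgetful adjunction
maps |K| generators of F(U(K)) into K. For K = G x H (the product group),
|G x H| = |G| * |H|.
Total generators mapped = 10 * 2 = 20.

20


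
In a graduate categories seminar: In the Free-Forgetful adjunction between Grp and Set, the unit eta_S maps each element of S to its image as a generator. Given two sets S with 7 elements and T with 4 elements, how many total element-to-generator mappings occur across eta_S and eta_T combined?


The unit eta_X: X -> U(F(X)) of the Free-Forgetful adjunction
maps each element of X to a generator of F(X). For X = S + T (disjoint
union in Set), |S + T| = |S| + |T|.
Total mappings = 7 + 4 = 11.

11


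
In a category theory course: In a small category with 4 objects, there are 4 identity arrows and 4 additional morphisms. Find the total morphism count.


Each object has an identity morphism, giving 4 identities.
Adding the 4 non-identity morphisms:
Total = 4 + 4 = 8

8


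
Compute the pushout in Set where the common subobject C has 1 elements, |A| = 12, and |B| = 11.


The pushout A +_C B identifies the images of C in A and B.
|A +_C B| = |A| + |B| - |C| (for injections).
= 12 + 11 - 1 = 22

22


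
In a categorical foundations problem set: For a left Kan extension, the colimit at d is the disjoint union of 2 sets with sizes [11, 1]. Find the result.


Pointwise, the left Kan extension (Lan_F H)(d) is the colimit, indexed
by the comma category (F downarrow d), of H composed with the
projection (F downarrow d) -> C. Here that colimit is given
as a coproduct (disjoint union) of sets, so its cardinality is the
sum of the sizes of the summands.
Coproduct of sets with sizes: 11 + 1
= 12

12


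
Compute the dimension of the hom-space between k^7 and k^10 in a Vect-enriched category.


In Vect-enriched categories, Hom(k^n, k^m) is the space of m x n matrices.
dim(Hom(k^7, k^10)) = 10 * 7 = 70

70


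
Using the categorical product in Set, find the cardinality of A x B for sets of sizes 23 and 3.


In Set, the product A x B is the Cartesian product.
By the universal property, |A x B| = |A| * |B|.
|A x B| = 23 * 3 = 69

69


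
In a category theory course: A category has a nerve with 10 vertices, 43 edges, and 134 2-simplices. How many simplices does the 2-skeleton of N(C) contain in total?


The 2-skeleton of the nerve N(C) consists of simplices in dimensions 0, 1, 2:
  |N(C)_0| = 10 (objects)
  |N(C)_1| = 43 (morphisms)
  |N(C)_2| = 134 (composable pairs)
Total = 10 + 43 + 134 = 187

187
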